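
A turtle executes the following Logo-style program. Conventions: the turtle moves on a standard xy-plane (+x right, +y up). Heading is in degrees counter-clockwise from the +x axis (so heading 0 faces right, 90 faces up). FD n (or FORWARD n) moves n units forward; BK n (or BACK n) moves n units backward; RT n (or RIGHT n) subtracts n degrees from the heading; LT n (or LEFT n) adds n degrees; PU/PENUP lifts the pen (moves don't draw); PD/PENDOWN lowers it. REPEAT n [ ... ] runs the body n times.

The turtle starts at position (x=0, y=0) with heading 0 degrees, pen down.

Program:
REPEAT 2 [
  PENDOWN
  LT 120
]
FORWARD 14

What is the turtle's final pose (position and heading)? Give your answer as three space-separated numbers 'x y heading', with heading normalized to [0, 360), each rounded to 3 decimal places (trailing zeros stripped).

Executing turtle program step by step:
Start: pos=(0,0), heading=0, pen down
REPEAT 2 [
  -- iteration 1/2 --
  PD: pen down
  LT 120: heading 0 -> 120
  -- iteration 2/2 --
  PD: pen down
  LT 120: heading 120 -> 240
]
FD 14: (0,0) -> (-7,-12.124) [heading=240, draw]
Final: pos=(-7,-12.124), heading=240, 1 segment(s) drawn

Answer: -7 -12.124 240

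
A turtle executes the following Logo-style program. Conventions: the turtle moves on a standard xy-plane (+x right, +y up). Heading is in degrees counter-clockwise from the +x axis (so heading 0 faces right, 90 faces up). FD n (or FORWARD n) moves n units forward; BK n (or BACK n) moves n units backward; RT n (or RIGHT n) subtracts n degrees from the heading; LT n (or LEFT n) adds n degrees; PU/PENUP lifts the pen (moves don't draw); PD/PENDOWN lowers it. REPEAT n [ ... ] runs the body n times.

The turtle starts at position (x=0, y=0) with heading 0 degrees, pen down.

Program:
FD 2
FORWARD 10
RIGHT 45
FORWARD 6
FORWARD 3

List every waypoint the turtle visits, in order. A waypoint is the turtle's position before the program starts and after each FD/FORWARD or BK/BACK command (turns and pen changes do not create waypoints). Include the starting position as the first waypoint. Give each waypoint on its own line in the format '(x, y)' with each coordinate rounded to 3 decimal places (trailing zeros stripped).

Executing turtle program step by step:
Start: pos=(0,0), heading=0, pen down
FD 2: (0,0) -> (2,0) [heading=0, draw]
FD 10: (2,0) -> (12,0) [heading=0, draw]
RT 45: heading 0 -> 315
FD 6: (12,0) -> (16.243,-4.243) [heading=315, draw]
FD 3: (16.243,-4.243) -> (18.364,-6.364) [heading=315, draw]
Final: pos=(18.364,-6.364), heading=315, 4 segment(s) drawn
Waypoints (5 total):
(0, 0)
(2, 0)
(12, 0)
(16.243, -4.243)
(18.364, -6.364)

Answer: (0, 0)
(2, 0)
(12, 0)
(16.243, -4.243)
(18.364, -6.364)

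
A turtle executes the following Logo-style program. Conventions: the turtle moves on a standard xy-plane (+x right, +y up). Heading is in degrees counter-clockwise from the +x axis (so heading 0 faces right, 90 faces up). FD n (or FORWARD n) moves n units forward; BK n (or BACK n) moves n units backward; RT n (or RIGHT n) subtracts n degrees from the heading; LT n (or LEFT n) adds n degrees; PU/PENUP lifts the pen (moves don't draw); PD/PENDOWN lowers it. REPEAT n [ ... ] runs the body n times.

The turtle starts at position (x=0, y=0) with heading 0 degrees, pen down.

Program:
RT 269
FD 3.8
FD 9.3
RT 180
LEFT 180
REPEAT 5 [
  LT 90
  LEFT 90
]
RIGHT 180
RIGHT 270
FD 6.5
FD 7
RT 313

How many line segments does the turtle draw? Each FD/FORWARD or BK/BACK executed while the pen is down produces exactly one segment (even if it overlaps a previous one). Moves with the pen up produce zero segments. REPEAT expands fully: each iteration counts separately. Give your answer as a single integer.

Answer: 4

Derivation:
Executing turtle program step by step:
Start: pos=(0,0), heading=0, pen down
RT 269: heading 0 -> 91
FD 3.8: (0,0) -> (-0.066,3.799) [heading=91, draw]
FD 9.3: (-0.066,3.799) -> (-0.229,13.098) [heading=91, draw]
RT 180: heading 91 -> 271
LT 180: heading 271 -> 91
REPEAT 5 [
  -- iteration 1/5 --
  LT 90: heading 91 -> 181
  LT 90: heading 181 -> 271
  -- iteration 2/5 --
  LT 90: heading 271 -> 1
  LT 90: heading 1 -> 91
  -- iteration 3/5 --
  LT 90: heading 91 -> 181
  LT 90: heading 181 -> 271
  -- iteration 4/5 --
  LT 90: heading 271 -> 1
  LT 90: heading 1 -> 91
  -- iteration 5/5 --
  LT 90: heading 91 -> 181
  LT 90: heading 181 -> 271
]
RT 180: heading 271 -> 91
RT 270: heading 91 -> 181
FD 6.5: (-0.229,13.098) -> (-6.728,12.985) [heading=181, draw]
FD 7: (-6.728,12.985) -> (-13.727,12.862) [heading=181, draw]
RT 313: heading 181 -> 228
Final: pos=(-13.727,12.862), heading=228, 4 segment(s) drawn
Segments drawn: 4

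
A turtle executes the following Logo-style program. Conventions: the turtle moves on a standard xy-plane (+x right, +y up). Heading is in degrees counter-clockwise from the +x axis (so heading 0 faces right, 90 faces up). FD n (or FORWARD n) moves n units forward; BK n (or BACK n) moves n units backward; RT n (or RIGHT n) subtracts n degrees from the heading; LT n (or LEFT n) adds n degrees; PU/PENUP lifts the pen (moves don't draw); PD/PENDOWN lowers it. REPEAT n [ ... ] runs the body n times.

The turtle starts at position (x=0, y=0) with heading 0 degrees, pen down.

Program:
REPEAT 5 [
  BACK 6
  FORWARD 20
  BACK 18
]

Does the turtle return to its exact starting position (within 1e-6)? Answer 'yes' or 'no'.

Executing turtle program step by step:
Start: pos=(0,0), heading=0, pen down
REPEAT 5 [
  -- iteration 1/5 --
  BK 6: (0,0) -> (-6,0) [heading=0, draw]
  FD 20: (-6,0) -> (14,0) [heading=0, draw]
  BK 18: (14,0) -> (-4,0) [heading=0, draw]
  -- iteration 2/5 --
  BK 6: (-4,0) -> (-10,0) [heading=0, draw]
  FD 20: (-10,0) -> (10,0) [heading=0, draw]
  BK 18: (10,0) -> (-8,0) [heading=0, draw]
  -- iteration 3/5 --
  BK 6: (-8,0) -> (-14,0) [heading=0, draw]
  FD 20: (-14,0) -> (6,0) [heading=0, draw]
  BK 18: (6,0) -> (-12,0) [heading=0, draw]
  -- iteration 4/5 --
  BK 6: (-12,0) -> (-18,0) [heading=0, draw]
  FD 20: (-18,0) -> (2,0) [heading=0, draw]
  BK 18: (2,0) -> (-16,0) [heading=0, draw]
  -- iteration 5/5 --
  BK 6: (-16,0) -> (-22,0) [heading=0, draw]
  FD 20: (-22,0) -> (-2,0) [heading=0, draw]
  BK 18: (-2,0) -> (-20,0) [heading=0, draw]
]
Final: pos=(-20,0), heading=0, 15 segment(s) drawn

Start position: (0, 0)
Final position: (-20, 0)
Distance = 20; >= 1e-6 -> NOT closed

Answer: no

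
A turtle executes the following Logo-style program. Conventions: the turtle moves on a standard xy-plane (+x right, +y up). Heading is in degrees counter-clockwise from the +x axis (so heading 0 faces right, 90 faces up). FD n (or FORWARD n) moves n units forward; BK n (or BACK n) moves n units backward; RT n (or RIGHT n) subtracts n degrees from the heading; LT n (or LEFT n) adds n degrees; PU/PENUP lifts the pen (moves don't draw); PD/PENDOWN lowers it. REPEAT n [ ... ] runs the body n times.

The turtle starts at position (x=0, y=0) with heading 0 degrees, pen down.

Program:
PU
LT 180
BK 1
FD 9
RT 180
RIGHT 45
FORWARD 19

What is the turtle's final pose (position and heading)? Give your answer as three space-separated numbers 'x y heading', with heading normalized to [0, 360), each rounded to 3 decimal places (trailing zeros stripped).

Executing turtle program step by step:
Start: pos=(0,0), heading=0, pen down
PU: pen up
LT 180: heading 0 -> 180
BK 1: (0,0) -> (1,0) [heading=180, move]
FD 9: (1,0) -> (-8,0) [heading=180, move]
RT 180: heading 180 -> 0
RT 45: heading 0 -> 315
FD 19: (-8,0) -> (5.435,-13.435) [heading=315, move]
Final: pos=(5.435,-13.435), heading=315, 0 segment(s) drawn

Answer: 5.435 -13.435 315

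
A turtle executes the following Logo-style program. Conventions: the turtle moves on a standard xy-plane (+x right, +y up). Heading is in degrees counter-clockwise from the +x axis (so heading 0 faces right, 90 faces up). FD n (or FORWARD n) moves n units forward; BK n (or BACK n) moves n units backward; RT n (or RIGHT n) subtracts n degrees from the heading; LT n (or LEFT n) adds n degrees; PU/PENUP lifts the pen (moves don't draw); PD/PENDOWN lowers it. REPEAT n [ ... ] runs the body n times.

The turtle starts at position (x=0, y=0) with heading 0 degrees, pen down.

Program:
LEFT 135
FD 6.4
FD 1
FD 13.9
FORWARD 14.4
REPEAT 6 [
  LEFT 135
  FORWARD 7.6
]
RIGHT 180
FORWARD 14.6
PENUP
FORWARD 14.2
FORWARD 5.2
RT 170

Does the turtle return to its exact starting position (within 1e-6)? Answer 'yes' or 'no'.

Answer: no

Derivation:
Executing turtle program step by step:
Start: pos=(0,0), heading=0, pen down
LT 135: heading 0 -> 135
FD 6.4: (0,0) -> (-4.525,4.525) [heading=135, draw]
FD 1: (-4.525,4.525) -> (-5.233,5.233) [heading=135, draw]
FD 13.9: (-5.233,5.233) -> (-15.061,15.061) [heading=135, draw]
FD 14.4: (-15.061,15.061) -> (-25.244,25.244) [heading=135, draw]
REPEAT 6 [
  -- iteration 1/6 --
  LT 135: heading 135 -> 270
  FD 7.6: (-25.244,25.244) -> (-25.244,17.644) [heading=270, draw]
  -- iteration 2/6 --
  LT 135: heading 270 -> 45
  FD 7.6: (-25.244,17.644) -> (-19.87,23.018) [heading=45, draw]
  -- iteration 3/6 --
  LT 135: heading 45 -> 180
  FD 7.6: (-19.87,23.018) -> (-27.47,23.018) [heading=180, draw]
  -- iteration 4/6 --
  LT 135: heading 180 -> 315
  FD 7.6: (-27.47,23.018) -> (-22.096,17.644) [heading=315, draw]
  -- iteration 5/6 --
  LT 135: heading 315 -> 90
  FD 7.6: (-22.096,17.644) -> (-22.096,25.244) [heading=90, draw]
  -- iteration 6/6 --
  LT 135: heading 90 -> 225
  FD 7.6: (-22.096,25.244) -> (-27.47,19.87) [heading=225, draw]
]
RT 180: heading 225 -> 45
FD 14.6: (-27.47,19.87) -> (-17.146,30.193) [heading=45, draw]
PU: pen up
FD 14.2: (-17.146,30.193) -> (-7.105,40.234) [heading=45, move]
FD 5.2: (-7.105,40.234) -> (-3.428,43.911) [heading=45, move]
RT 170: heading 45 -> 235
Final: pos=(-3.428,43.911), heading=235, 11 segment(s) drawn

Start position: (0, 0)
Final position: (-3.428, 43.911)
Distance = 44.045; >= 1e-6 -> NOT closed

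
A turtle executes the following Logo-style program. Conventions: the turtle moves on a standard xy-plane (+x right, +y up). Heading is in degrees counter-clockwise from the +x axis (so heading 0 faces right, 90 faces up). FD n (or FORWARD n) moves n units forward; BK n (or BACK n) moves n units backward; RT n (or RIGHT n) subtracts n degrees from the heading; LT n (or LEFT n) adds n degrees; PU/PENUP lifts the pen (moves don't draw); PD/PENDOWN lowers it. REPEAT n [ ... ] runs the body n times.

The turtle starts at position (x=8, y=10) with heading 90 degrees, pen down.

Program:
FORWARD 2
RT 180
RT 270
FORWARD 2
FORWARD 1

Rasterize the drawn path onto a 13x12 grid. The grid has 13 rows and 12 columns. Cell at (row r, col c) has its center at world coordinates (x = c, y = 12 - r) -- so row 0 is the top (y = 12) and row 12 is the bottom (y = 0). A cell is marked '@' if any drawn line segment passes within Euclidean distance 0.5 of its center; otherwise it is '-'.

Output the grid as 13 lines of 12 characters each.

Segment 0: (8,10) -> (8,12)
Segment 1: (8,12) -> (10,12)
Segment 2: (10,12) -> (11,12)

Answer: --------@@@@
--------@---
--------@---
------------
------------
------------
------------
------------
------------
------------
------------
------------
------------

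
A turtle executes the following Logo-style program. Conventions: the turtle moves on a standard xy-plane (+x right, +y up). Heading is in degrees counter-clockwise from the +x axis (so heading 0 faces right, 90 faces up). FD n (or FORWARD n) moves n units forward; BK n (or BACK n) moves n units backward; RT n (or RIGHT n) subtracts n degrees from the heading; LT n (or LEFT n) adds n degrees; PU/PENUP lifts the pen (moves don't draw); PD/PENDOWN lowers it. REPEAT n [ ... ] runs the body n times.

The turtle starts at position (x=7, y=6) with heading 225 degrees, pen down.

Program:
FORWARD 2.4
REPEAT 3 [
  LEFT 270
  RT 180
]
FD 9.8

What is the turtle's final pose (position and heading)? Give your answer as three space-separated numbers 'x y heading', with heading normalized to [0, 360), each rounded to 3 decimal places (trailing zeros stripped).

Answer: -1.627 11.233 135

Derivation:
Executing turtle program step by step:
Start: pos=(7,6), heading=225, pen down
FD 2.4: (7,6) -> (5.303,4.303) [heading=225, draw]
REPEAT 3 [
  -- iteration 1/3 --
  LT 270: heading 225 -> 135
  RT 180: heading 135 -> 315
  -- iteration 2/3 --
  LT 270: heading 315 -> 225
  RT 180: heading 225 -> 45
  -- iteration 3/3 --
  LT 270: heading 45 -> 315
  RT 180: heading 315 -> 135
]
FD 9.8: (5.303,4.303) -> (-1.627,11.233) [heading=135, draw]
Final: pos=(-1.627,11.233), heading=135, 2 segment(s) drawn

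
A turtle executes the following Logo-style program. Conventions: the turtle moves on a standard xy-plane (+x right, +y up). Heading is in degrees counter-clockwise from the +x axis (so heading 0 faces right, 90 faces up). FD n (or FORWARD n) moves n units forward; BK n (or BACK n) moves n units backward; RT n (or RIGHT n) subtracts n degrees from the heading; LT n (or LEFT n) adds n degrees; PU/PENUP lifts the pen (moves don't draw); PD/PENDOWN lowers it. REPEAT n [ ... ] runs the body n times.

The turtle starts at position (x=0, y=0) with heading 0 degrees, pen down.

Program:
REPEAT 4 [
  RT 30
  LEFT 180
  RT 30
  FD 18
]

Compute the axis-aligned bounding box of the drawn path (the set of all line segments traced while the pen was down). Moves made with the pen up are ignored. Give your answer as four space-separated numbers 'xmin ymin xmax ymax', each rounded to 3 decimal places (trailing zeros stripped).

Answer: -18 0 0 15.588

Derivation:
Executing turtle program step by step:
Start: pos=(0,0), heading=0, pen down
REPEAT 4 [
  -- iteration 1/4 --
  RT 30: heading 0 -> 330
  LT 180: heading 330 -> 150
  RT 30: heading 150 -> 120
  FD 18: (0,0) -> (-9,15.588) [heading=120, draw]
  -- iteration 2/4 --
  RT 30: heading 120 -> 90
  LT 180: heading 90 -> 270
  RT 30: heading 270 -> 240
  FD 18: (-9,15.588) -> (-18,0) [heading=240, draw]
  -- iteration 3/4 --
  RT 30: heading 240 -> 210
  LT 180: heading 210 -> 30
  RT 30: heading 30 -> 0
  FD 18: (-18,0) -> (0,0) [heading=0, draw]
  -- iteration 4/4 --
  RT 30: heading 0 -> 330
  LT 180: heading 330 -> 150
  RT 30: heading 150 -> 120
  FD 18: (0,0) -> (-9,15.588) [heading=120, draw]
]
Final: pos=(-9,15.588), heading=120, 4 segment(s) drawn

Segment endpoints: x in {-18, -9, -9, 0, 0}, y in {0, 0, 0, 15.588, 15.588}
xmin=-18, ymin=0, xmax=0, ymax=15.588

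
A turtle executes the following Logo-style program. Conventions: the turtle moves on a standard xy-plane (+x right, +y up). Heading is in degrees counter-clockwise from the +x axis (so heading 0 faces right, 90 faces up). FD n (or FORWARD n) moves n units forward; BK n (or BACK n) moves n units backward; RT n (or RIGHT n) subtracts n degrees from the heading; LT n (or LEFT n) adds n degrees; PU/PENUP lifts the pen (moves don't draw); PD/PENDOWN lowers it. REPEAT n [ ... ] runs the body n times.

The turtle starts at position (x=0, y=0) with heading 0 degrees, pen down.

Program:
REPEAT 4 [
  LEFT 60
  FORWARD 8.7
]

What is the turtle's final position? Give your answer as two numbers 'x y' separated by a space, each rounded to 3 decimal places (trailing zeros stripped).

Answer: -13.05 7.534

Derivation:
Executing turtle program step by step:
Start: pos=(0,0), heading=0, pen down
REPEAT 4 [
  -- iteration 1/4 --
  LT 60: heading 0 -> 60
  FD 8.7: (0,0) -> (4.35,7.534) [heading=60, draw]
  -- iteration 2/4 --
  LT 60: heading 60 -> 120
  FD 8.7: (4.35,7.534) -> (0,15.069) [heading=120, draw]
  -- iteration 3/4 --
  LT 60: heading 120 -> 180
  FD 8.7: (0,15.069) -> (-8.7,15.069) [heading=180, draw]
  -- iteration 4/4 --
  LT 60: heading 180 -> 240
  FD 8.7: (-8.7,15.069) -> (-13.05,7.534) [heading=240, draw]
]
Final: pos=(-13.05,7.534), heading=240, 4 segment(s) drawn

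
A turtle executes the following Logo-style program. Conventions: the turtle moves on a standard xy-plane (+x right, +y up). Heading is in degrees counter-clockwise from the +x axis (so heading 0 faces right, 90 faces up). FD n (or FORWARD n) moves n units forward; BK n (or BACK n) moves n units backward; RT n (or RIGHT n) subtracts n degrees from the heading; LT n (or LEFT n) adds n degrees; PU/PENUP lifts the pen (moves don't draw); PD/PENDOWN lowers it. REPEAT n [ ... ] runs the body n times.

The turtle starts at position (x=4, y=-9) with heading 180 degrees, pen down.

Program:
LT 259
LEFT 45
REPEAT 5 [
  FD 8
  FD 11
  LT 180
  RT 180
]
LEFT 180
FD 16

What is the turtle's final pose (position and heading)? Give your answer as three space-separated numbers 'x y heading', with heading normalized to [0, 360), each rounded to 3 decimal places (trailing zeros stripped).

Answer: -40.176 56.494 304

Derivation:
Executing turtle program step by step:
Start: pos=(4,-9), heading=180, pen down
LT 259: heading 180 -> 79
LT 45: heading 79 -> 124
REPEAT 5 [
  -- iteration 1/5 --
  FD 8: (4,-9) -> (-0.474,-2.368) [heading=124, draw]
  FD 11: (-0.474,-2.368) -> (-6.625,6.752) [heading=124, draw]
  LT 180: heading 124 -> 304
  RT 180: heading 304 -> 124
  -- iteration 2/5 --
  FD 8: (-6.625,6.752) -> (-11.098,13.384) [heading=124, draw]
  FD 11: (-11.098,13.384) -> (-17.249,22.503) [heading=124, draw]
  LT 180: heading 124 -> 304
  RT 180: heading 304 -> 124
  -- iteration 3/5 --
  FD 8: (-17.249,22.503) -> (-21.723,29.136) [heading=124, draw]
  FD 11: (-21.723,29.136) -> (-27.874,38.255) [heading=124, draw]
  LT 180: heading 124 -> 304
  RT 180: heading 304 -> 124
  -- iteration 4/5 --
  FD 8: (-27.874,38.255) -> (-32.348,44.887) [heading=124, draw]
  FD 11: (-32.348,44.887) -> (-38.499,54.007) [heading=124, draw]
  LT 180: heading 124 -> 304
  RT 180: heading 304 -> 124
  -- iteration 5/5 --
  FD 8: (-38.499,54.007) -> (-42.972,60.639) [heading=124, draw]
  FD 11: (-42.972,60.639) -> (-49.123,69.759) [heading=124, draw]
  LT 180: heading 124 -> 304
  RT 180: heading 304 -> 124
]
LT 180: heading 124 -> 304
FD 16: (-49.123,69.759) -> (-40.176,56.494) [heading=304, draw]
Final: pos=(-40.176,56.494), heading=304, 11 segment(s) drawn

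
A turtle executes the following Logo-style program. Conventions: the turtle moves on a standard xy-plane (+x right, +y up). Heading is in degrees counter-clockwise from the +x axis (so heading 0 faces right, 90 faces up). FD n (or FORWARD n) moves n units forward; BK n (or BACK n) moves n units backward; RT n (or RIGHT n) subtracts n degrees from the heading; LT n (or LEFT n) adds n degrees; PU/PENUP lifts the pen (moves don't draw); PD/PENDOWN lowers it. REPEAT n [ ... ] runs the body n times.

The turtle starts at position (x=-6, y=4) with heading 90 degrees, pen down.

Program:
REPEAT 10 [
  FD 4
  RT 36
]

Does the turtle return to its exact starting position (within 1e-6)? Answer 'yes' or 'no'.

Executing turtle program step by step:
Start: pos=(-6,4), heading=90, pen down
REPEAT 10 [
  -- iteration 1/10 --
  FD 4: (-6,4) -> (-6,8) [heading=90, draw]
  RT 36: heading 90 -> 54
  -- iteration 2/10 --
  FD 4: (-6,8) -> (-3.649,11.236) [heading=54, draw]
  RT 36: heading 54 -> 18
  -- iteration 3/10 --
  FD 4: (-3.649,11.236) -> (0.155,12.472) [heading=18, draw]
  RT 36: heading 18 -> 342
  -- iteration 4/10 --
  FD 4: (0.155,12.472) -> (3.96,11.236) [heading=342, draw]
  RT 36: heading 342 -> 306
  -- iteration 5/10 --
  FD 4: (3.96,11.236) -> (6.311,8) [heading=306, draw]
  RT 36: heading 306 -> 270
  -- iteration 6/10 --
  FD 4: (6.311,8) -> (6.311,4) [heading=270, draw]
  RT 36: heading 270 -> 234
  -- iteration 7/10 --
  FD 4: (6.311,4) -> (3.96,0.764) [heading=234, draw]
  RT 36: heading 234 -> 198
  -- iteration 8/10 --
  FD 4: (3.96,0.764) -> (0.155,-0.472) [heading=198, draw]
  RT 36: heading 198 -> 162
  -- iteration 9/10 --
  FD 4: (0.155,-0.472) -> (-3.649,0.764) [heading=162, draw]
  RT 36: heading 162 -> 126
  -- iteration 10/10 --
  FD 4: (-3.649,0.764) -> (-6,4) [heading=126, draw]
  RT 36: heading 126 -> 90
]
Final: pos=(-6,4), heading=90, 10 segment(s) drawn

Start position: (-6, 4)
Final position: (-6, 4)
Distance = 0; < 1e-6 -> CLOSED

Answer: yes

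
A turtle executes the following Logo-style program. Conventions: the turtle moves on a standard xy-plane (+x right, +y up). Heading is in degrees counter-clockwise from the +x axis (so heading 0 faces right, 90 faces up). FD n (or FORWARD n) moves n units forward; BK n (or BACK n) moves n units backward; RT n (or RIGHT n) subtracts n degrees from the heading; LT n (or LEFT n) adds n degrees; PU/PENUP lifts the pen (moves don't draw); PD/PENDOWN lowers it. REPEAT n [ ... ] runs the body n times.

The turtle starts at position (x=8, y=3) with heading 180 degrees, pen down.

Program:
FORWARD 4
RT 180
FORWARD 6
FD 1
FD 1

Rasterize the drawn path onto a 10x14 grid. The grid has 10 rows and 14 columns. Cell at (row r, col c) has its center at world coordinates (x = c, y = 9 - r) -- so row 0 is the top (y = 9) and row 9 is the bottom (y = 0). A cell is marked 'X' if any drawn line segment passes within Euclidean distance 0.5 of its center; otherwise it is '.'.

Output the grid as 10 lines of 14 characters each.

Answer: ..............
..............
..............
..............
..............
..............
....XXXXXXXXX.
..............
..............
..............

Derivation:
Segment 0: (8,3) -> (4,3)
Segment 1: (4,3) -> (10,3)
Segment 2: (10,3) -> (11,3)
Segment 3: (11,3) -> (12,3)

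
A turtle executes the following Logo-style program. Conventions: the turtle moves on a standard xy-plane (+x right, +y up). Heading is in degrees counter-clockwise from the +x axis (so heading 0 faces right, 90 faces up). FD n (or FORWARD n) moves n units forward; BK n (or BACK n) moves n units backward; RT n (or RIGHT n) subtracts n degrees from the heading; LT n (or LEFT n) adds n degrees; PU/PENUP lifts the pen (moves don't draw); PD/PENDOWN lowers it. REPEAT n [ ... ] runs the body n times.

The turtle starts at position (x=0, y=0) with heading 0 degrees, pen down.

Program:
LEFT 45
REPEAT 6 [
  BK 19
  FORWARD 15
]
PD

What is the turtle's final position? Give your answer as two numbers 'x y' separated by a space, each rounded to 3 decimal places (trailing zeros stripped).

Answer: -16.971 -16.971

Derivation:
Executing turtle program step by step:
Start: pos=(0,0), heading=0, pen down
LT 45: heading 0 -> 45
REPEAT 6 [
  -- iteration 1/6 --
  BK 19: (0,0) -> (-13.435,-13.435) [heading=45, draw]
  FD 15: (-13.435,-13.435) -> (-2.828,-2.828) [heading=45, draw]
  -- iteration 2/6 --
  BK 19: (-2.828,-2.828) -> (-16.263,-16.263) [heading=45, draw]
  FD 15: (-16.263,-16.263) -> (-5.657,-5.657) [heading=45, draw]
  -- iteration 3/6 --
  BK 19: (-5.657,-5.657) -> (-19.092,-19.092) [heading=45, draw]
  FD 15: (-19.092,-19.092) -> (-8.485,-8.485) [heading=45, draw]
  -- iteration 4/6 --
  BK 19: (-8.485,-8.485) -> (-21.92,-21.92) [heading=45, draw]
  FD 15: (-21.92,-21.92) -> (-11.314,-11.314) [heading=45, draw]
  -- iteration 5/6 --
  BK 19: (-11.314,-11.314) -> (-24.749,-24.749) [heading=45, draw]
  FD 15: (-24.749,-24.749) -> (-14.142,-14.142) [heading=45, draw]
  -- iteration 6/6 --
  BK 19: (-14.142,-14.142) -> (-27.577,-27.577) [heading=45, draw]
  FD 15: (-27.577,-27.577) -> (-16.971,-16.971) [heading=45, draw]
]
PD: pen down
Final: pos=(-16.971,-16.971), heading=45, 12 segment(s) drawn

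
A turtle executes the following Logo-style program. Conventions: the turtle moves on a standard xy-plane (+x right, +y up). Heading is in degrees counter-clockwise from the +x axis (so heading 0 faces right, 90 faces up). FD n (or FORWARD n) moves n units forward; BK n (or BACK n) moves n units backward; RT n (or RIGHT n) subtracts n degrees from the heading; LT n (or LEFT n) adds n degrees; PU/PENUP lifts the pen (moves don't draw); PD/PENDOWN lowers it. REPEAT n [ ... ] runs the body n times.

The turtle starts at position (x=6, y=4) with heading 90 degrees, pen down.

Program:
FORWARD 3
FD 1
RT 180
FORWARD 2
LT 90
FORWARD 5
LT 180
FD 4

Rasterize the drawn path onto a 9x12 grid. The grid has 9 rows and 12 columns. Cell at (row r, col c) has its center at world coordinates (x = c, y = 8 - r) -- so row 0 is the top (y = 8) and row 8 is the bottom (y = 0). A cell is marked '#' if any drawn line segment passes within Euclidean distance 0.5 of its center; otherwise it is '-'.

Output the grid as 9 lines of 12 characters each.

Segment 0: (6,4) -> (6,7)
Segment 1: (6,7) -> (6,8)
Segment 2: (6,8) -> (6,6)
Segment 3: (6,6) -> (11,6)
Segment 4: (11,6) -> (7,6)

Answer: ------#-----
------#-----
------######
------#-----
------#-----
------------
------------
------------
------------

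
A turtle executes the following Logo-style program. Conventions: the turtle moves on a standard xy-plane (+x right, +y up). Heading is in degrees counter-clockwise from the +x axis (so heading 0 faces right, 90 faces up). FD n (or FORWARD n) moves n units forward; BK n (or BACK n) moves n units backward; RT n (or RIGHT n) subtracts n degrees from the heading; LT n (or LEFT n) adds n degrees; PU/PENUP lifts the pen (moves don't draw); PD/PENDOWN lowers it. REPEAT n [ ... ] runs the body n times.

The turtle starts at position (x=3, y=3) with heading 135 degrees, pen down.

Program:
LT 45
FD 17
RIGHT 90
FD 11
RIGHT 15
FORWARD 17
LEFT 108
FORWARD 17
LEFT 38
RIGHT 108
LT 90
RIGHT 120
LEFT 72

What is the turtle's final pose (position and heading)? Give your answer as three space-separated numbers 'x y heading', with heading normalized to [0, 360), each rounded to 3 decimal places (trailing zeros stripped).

Executing turtle program step by step:
Start: pos=(3,3), heading=135, pen down
LT 45: heading 135 -> 180
FD 17: (3,3) -> (-14,3) [heading=180, draw]
RT 90: heading 180 -> 90
FD 11: (-14,3) -> (-14,14) [heading=90, draw]
RT 15: heading 90 -> 75
FD 17: (-14,14) -> (-9.6,30.421) [heading=75, draw]
LT 108: heading 75 -> 183
FD 17: (-9.6,30.421) -> (-26.577,29.531) [heading=183, draw]
LT 38: heading 183 -> 221
RT 108: heading 221 -> 113
LT 90: heading 113 -> 203
RT 120: heading 203 -> 83
LT 72: heading 83 -> 155
Final: pos=(-26.577,29.531), heading=155, 4 segment(s) drawn

Answer: -26.577 29.531 155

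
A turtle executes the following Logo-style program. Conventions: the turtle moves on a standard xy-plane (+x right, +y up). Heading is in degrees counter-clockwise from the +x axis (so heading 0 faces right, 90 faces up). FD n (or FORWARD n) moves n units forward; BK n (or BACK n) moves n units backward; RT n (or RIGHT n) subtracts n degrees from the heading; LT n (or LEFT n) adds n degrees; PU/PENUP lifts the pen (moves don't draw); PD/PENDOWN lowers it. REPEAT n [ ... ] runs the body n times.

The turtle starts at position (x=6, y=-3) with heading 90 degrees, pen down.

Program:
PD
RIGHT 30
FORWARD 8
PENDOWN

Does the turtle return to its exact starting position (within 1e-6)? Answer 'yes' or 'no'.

Executing turtle program step by step:
Start: pos=(6,-3), heading=90, pen down
PD: pen down
RT 30: heading 90 -> 60
FD 8: (6,-3) -> (10,3.928) [heading=60, draw]
PD: pen down
Final: pos=(10,3.928), heading=60, 1 segment(s) drawn

Start position: (6, -3)
Final position: (10, 3.928)
Distance = 8; >= 1e-6 -> NOT closed

Answer: no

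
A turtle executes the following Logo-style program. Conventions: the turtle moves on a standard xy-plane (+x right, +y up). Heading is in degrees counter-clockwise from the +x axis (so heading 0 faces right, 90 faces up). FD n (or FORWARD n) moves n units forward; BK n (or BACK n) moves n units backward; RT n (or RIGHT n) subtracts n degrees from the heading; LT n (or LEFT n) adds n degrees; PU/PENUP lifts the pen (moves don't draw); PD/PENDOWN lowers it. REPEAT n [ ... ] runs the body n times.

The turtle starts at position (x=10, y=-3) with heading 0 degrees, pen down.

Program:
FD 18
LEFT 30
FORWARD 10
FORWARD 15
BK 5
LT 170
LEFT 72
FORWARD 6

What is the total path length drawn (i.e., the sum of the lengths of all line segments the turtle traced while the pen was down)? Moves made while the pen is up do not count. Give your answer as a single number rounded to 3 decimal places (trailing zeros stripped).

Answer: 54

Derivation:
Executing turtle program step by step:
Start: pos=(10,-3), heading=0, pen down
FD 18: (10,-3) -> (28,-3) [heading=0, draw]
LT 30: heading 0 -> 30
FD 10: (28,-3) -> (36.66,2) [heading=30, draw]
FD 15: (36.66,2) -> (49.651,9.5) [heading=30, draw]
BK 5: (49.651,9.5) -> (45.321,7) [heading=30, draw]
LT 170: heading 30 -> 200
LT 72: heading 200 -> 272
FD 6: (45.321,7) -> (45.53,1.004) [heading=272, draw]
Final: pos=(45.53,1.004), heading=272, 5 segment(s) drawn

Segment lengths:
  seg 1: (10,-3) -> (28,-3), length = 18
  seg 2: (28,-3) -> (36.66,2), length = 10
  seg 3: (36.66,2) -> (49.651,9.5), length = 15
  seg 4: (49.651,9.5) -> (45.321,7), length = 5
  seg 5: (45.321,7) -> (45.53,1.004), length = 6
Total = 54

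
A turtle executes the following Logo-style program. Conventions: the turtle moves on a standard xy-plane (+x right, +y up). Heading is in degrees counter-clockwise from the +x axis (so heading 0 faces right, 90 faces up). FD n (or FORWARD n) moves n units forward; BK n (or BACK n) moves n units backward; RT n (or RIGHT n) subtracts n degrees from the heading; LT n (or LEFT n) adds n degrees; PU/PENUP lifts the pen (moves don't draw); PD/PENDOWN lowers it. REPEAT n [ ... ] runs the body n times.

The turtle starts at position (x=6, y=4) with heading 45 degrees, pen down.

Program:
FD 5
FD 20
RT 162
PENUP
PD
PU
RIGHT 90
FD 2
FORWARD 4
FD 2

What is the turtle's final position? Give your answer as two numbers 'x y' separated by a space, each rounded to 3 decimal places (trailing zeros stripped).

Executing turtle program step by step:
Start: pos=(6,4), heading=45, pen down
FD 5: (6,4) -> (9.536,7.536) [heading=45, draw]
FD 20: (9.536,7.536) -> (23.678,21.678) [heading=45, draw]
RT 162: heading 45 -> 243
PU: pen up
PD: pen down
PU: pen up
RT 90: heading 243 -> 153
FD 2: (23.678,21.678) -> (21.896,22.586) [heading=153, move]
FD 4: (21.896,22.586) -> (18.332,24.402) [heading=153, move]
FD 2: (18.332,24.402) -> (16.55,25.31) [heading=153, move]
Final: pos=(16.55,25.31), heading=153, 2 segment(s) drawn

Answer: 16.55 25.31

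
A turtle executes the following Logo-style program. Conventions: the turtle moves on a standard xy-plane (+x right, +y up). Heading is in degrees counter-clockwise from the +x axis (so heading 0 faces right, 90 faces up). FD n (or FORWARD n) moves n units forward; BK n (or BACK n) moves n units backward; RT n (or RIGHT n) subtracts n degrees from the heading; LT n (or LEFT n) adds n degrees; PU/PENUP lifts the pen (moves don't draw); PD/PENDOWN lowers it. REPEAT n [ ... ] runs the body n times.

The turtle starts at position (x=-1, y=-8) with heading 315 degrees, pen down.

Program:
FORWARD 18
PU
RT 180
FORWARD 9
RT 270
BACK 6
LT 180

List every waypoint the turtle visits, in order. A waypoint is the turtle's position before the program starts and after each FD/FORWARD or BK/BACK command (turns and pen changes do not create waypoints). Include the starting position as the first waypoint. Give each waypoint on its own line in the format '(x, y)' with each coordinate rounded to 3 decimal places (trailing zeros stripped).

Executing turtle program step by step:
Start: pos=(-1,-8), heading=315, pen down
FD 18: (-1,-8) -> (11.728,-20.728) [heading=315, draw]
PU: pen up
RT 180: heading 315 -> 135
FD 9: (11.728,-20.728) -> (5.364,-14.364) [heading=135, move]
RT 270: heading 135 -> 225
BK 6: (5.364,-14.364) -> (9.607,-10.121) [heading=225, move]
LT 180: heading 225 -> 45
Final: pos=(9.607,-10.121), heading=45, 1 segment(s) drawn
Waypoints (4 total):
(-1, -8)
(11.728, -20.728)
(5.364, -14.364)
(9.607, -10.121)

Answer: (-1, -8)
(11.728, -20.728)
(5.364, -14.364)
(9.607, -10.121)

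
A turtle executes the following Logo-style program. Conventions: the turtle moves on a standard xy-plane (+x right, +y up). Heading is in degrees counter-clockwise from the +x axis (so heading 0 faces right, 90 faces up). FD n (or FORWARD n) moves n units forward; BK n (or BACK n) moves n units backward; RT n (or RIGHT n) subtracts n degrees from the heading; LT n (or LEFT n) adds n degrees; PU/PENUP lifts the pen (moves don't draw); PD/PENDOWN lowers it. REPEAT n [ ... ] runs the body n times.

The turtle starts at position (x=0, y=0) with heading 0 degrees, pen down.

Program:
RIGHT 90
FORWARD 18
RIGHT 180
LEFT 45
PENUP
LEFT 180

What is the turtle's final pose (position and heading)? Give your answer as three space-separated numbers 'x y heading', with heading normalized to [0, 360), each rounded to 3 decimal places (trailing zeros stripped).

Answer: 0 -18 315

Derivation:
Executing turtle program step by step:
Start: pos=(0,0), heading=0, pen down
RT 90: heading 0 -> 270
FD 18: (0,0) -> (0,-18) [heading=270, draw]
RT 180: heading 270 -> 90
LT 45: heading 90 -> 135
PU: pen up
LT 180: heading 135 -> 315
Final: pos=(0,-18), heading=315, 1 segment(s) drawn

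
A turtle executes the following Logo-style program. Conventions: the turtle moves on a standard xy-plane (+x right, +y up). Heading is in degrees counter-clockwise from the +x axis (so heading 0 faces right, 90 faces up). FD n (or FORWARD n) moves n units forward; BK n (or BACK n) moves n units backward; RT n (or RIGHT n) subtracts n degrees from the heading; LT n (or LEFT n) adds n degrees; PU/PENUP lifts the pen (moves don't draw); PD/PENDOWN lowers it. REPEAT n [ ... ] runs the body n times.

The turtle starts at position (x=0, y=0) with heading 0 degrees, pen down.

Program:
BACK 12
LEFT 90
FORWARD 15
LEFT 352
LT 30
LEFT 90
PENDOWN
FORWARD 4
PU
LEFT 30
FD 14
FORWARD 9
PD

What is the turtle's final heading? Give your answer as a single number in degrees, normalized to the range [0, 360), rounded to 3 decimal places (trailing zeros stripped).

Answer: 232

Derivation:
Executing turtle program step by step:
Start: pos=(0,0), heading=0, pen down
BK 12: (0,0) -> (-12,0) [heading=0, draw]
LT 90: heading 0 -> 90
FD 15: (-12,0) -> (-12,15) [heading=90, draw]
LT 352: heading 90 -> 82
LT 30: heading 82 -> 112
LT 90: heading 112 -> 202
PD: pen down
FD 4: (-12,15) -> (-15.709,13.502) [heading=202, draw]
PU: pen up
LT 30: heading 202 -> 232
FD 14: (-15.709,13.502) -> (-24.328,2.469) [heading=232, move]
FD 9: (-24.328,2.469) -> (-29.869,-4.623) [heading=232, move]
PD: pen down
Final: pos=(-29.869,-4.623), heading=232, 3 segment(s) drawn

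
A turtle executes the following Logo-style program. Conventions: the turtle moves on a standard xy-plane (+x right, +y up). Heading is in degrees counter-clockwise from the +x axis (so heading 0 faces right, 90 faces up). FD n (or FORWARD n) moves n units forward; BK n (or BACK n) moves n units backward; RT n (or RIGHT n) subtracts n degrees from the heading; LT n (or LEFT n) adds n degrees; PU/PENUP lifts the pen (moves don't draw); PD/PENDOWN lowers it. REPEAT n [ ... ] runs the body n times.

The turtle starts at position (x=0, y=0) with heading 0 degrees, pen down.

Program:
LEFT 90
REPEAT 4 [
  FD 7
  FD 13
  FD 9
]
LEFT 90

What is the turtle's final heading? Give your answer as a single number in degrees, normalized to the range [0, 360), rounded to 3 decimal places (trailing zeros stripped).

Executing turtle program step by step:
Start: pos=(0,0), heading=0, pen down
LT 90: heading 0 -> 90
REPEAT 4 [
  -- iteration 1/4 --
  FD 7: (0,0) -> (0,7) [heading=90, draw]
  FD 13: (0,7) -> (0,20) [heading=90, draw]
  FD 9: (0,20) -> (0,29) [heading=90, draw]
  -- iteration 2/4 --
  FD 7: (0,29) -> (0,36) [heading=90, draw]
  FD 13: (0,36) -> (0,49) [heading=90, draw]
  FD 9: (0,49) -> (0,58) [heading=90, draw]
  -- iteration 3/4 --
  FD 7: (0,58) -> (0,65) [heading=90, draw]
  FD 13: (0,65) -> (0,78) [heading=90, draw]
  FD 9: (0,78) -> (0,87) [heading=90, draw]
  -- iteration 4/4 --
  FD 7: (0,87) -> (0,94) [heading=90, draw]
  FD 13: (0,94) -> (0,107) [heading=90, draw]
  FD 9: (0,107) -> (0,116) [heading=90, draw]
]
LT 90: heading 90 -> 180
Final: pos=(0,116), heading=180, 12 segment(s) drawn

Answer: 180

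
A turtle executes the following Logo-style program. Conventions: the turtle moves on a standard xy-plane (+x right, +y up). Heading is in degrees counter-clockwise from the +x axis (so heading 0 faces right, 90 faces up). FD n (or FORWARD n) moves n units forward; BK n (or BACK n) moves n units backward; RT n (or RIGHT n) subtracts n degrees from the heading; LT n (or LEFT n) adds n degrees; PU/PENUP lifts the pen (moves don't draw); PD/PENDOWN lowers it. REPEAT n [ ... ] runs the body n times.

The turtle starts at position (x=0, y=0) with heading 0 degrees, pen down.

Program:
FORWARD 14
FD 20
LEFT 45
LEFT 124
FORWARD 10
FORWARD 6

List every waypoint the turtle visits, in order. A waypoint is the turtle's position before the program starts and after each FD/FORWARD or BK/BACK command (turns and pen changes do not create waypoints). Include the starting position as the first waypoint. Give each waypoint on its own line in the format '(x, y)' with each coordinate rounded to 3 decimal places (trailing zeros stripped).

Executing turtle program step by step:
Start: pos=(0,0), heading=0, pen down
FD 14: (0,0) -> (14,0) [heading=0, draw]
FD 20: (14,0) -> (34,0) [heading=0, draw]
LT 45: heading 0 -> 45
LT 124: heading 45 -> 169
FD 10: (34,0) -> (24.184,1.908) [heading=169, draw]
FD 6: (24.184,1.908) -> (18.294,3.053) [heading=169, draw]
Final: pos=(18.294,3.053), heading=169, 4 segment(s) drawn
Waypoints (5 total):
(0, 0)
(14, 0)
(34, 0)
(24.184, 1.908)
(18.294, 3.053)

Answer: (0, 0)
(14, 0)
(34, 0)
(24.184, 1.908)
(18.294, 3.053)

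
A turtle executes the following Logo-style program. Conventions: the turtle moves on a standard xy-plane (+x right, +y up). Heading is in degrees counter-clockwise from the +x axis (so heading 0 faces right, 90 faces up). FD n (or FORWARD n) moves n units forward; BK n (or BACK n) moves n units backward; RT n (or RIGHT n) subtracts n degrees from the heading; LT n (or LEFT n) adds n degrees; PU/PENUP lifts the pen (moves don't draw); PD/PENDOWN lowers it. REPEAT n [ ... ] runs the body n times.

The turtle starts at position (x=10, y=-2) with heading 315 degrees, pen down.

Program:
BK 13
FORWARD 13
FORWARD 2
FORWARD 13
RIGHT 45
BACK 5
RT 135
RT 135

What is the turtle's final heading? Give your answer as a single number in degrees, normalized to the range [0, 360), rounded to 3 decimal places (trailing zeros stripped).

Executing turtle program step by step:
Start: pos=(10,-2), heading=315, pen down
BK 13: (10,-2) -> (0.808,7.192) [heading=315, draw]
FD 13: (0.808,7.192) -> (10,-2) [heading=315, draw]
FD 2: (10,-2) -> (11.414,-3.414) [heading=315, draw]
FD 13: (11.414,-3.414) -> (20.607,-12.607) [heading=315, draw]
RT 45: heading 315 -> 270
BK 5: (20.607,-12.607) -> (20.607,-7.607) [heading=270, draw]
RT 135: heading 270 -> 135
RT 135: heading 135 -> 0
Final: pos=(20.607,-7.607), heading=0, 5 segment(s) drawn

Answer: 0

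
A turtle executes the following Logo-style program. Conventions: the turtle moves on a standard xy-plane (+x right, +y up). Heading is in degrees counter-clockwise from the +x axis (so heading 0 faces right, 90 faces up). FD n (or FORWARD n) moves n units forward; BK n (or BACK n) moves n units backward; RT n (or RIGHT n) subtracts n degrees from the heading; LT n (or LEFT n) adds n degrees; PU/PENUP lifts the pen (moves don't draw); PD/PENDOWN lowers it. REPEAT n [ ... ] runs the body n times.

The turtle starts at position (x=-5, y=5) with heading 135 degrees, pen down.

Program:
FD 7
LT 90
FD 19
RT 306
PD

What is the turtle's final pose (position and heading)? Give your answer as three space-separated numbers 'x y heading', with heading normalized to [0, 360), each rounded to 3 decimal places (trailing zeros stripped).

Answer: -23.385 -3.485 279

Derivation:
Executing turtle program step by step:
Start: pos=(-5,5), heading=135, pen down
FD 7: (-5,5) -> (-9.95,9.95) [heading=135, draw]
LT 90: heading 135 -> 225
FD 19: (-9.95,9.95) -> (-23.385,-3.485) [heading=225, draw]
RT 306: heading 225 -> 279
PD: pen down
Final: pos=(-23.385,-3.485), heading=279, 2 segment(s) drawn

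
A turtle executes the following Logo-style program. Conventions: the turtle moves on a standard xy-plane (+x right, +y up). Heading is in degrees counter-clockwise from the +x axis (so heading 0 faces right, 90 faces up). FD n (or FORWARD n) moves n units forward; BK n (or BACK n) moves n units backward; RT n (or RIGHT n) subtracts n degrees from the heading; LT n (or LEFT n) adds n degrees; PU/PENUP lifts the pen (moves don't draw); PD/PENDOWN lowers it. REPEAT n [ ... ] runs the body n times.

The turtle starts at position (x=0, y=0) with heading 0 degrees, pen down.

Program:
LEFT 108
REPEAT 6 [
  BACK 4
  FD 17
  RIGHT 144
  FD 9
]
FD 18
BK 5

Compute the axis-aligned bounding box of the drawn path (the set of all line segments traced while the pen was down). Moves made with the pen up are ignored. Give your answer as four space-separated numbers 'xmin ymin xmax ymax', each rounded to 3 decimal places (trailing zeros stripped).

Answer: -8.219 -8.56 17.826 12.364

Derivation:
Executing turtle program step by step:
Start: pos=(0,0), heading=0, pen down
LT 108: heading 0 -> 108
REPEAT 6 [
  -- iteration 1/6 --
  BK 4: (0,0) -> (1.236,-3.804) [heading=108, draw]
  FD 17: (1.236,-3.804) -> (-4.017,12.364) [heading=108, draw]
  RT 144: heading 108 -> 324
  FD 9: (-4.017,12.364) -> (3.264,7.074) [heading=324, draw]
  -- iteration 2/6 --
  BK 4: (3.264,7.074) -> (0.028,9.425) [heading=324, draw]
  FD 17: (0.028,9.425) -> (13.781,-0.568) [heading=324, draw]
  RT 144: heading 324 -> 180
  FD 9: (13.781,-0.568) -> (4.781,-0.568) [heading=180, draw]
  -- iteration 3/6 --
  BK 4: (4.781,-0.568) -> (8.781,-0.568) [heading=180, draw]
  FD 17: (8.781,-0.568) -> (-8.219,-0.568) [heading=180, draw]
  RT 144: heading 180 -> 36
  FD 9: (-8.219,-0.568) -> (-0.938,4.723) [heading=36, draw]
  -- iteration 4/6 --
  BK 4: (-0.938,4.723) -> (-4.174,2.371) [heading=36, draw]
  FD 17: (-4.174,2.371) -> (9.58,12.364) [heading=36, draw]
  RT 144: heading 36 -> 252
  FD 9: (9.58,12.364) -> (6.798,3.804) [heading=252, draw]
  -- iteration 5/6 --
  BK 4: (6.798,3.804) -> (8.034,7.608) [heading=252, draw]
  FD 17: (8.034,7.608) -> (2.781,-8.56) [heading=252, draw]
  RT 144: heading 252 -> 108
  FD 9: (2.781,-8.56) -> (0,0) [heading=108, draw]
  -- iteration 6/6 --
  BK 4: (0,0) -> (1.236,-3.804) [heading=108, draw]
  FD 17: (1.236,-3.804) -> (-4.017,12.364) [heading=108, draw]
  RT 144: heading 108 -> 324
  FD 9: (-4.017,12.364) -> (3.264,7.074) [heading=324, draw]
]
FD 18: (3.264,7.074) -> (17.826,-3.506) [heading=324, draw]
BK 5: (17.826,-3.506) -> (13.781,-0.568) [heading=324, draw]
Final: pos=(13.781,-0.568), heading=324, 20 segment(s) drawn

Segment endpoints: x in {-8.219, -4.174, -4.017, -4.017, -0.938, 0, 0, 0.028, 1.236, 1.236, 2.781, 3.264, 3.264, 4.781, 6.798, 8.034, 8.781, 9.58, 13.781, 13.781, 17.826}, y in {-8.56, -3.804, -3.804, -3.506, -0.568, -0.568, -0.568, -0.568, -0.568, 0, 0, 2.371, 3.804, 4.723, 7.074, 7.074, 7.608, 9.425, 12.364, 12.364}
xmin=-8.219, ymin=-8.56, xmax=17.826, ymax=12.364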